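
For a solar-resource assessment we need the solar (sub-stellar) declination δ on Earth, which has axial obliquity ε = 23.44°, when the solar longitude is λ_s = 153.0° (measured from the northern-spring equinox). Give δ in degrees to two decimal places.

δ = +10.40°

sin δ = sin ε · sin λ_s = sin 23.44° × sin 153.0° = 0.180592.
δ = arcsin(0.180592) = +10.40°.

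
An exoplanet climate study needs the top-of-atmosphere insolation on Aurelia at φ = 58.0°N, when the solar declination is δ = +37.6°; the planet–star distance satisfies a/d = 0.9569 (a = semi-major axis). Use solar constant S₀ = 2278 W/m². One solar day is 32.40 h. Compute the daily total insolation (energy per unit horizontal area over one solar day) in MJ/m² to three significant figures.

cos H₀ = −tan(+58.0°) tan(+37.600°) = -1.2324 ≤ −1 ⇒ polar day, H₀ = π.
Bracket: H₀ sin φ sin δ + cos φ cos δ sin H₀ = 3.1416×0.84805×0.61015 + 0.52992×0.79229×0.00000 = 1.625582 + 0.000000 = 1.625582.
Inverse-square distance factor (a/d)² = 0.9569² = 0.915658.
Q̄ = (S₀/π) × 0.915658 × [bracket] = (2278/π) × 0.915658 × 1.625582 = 1079.3 W/m².
Daily total = Q̄ × 32.40 h × 3600 s/h = 1079.3 × 32.40 × 3600 / 10⁶ = 125.9 MJ/m².

126 MJ/m²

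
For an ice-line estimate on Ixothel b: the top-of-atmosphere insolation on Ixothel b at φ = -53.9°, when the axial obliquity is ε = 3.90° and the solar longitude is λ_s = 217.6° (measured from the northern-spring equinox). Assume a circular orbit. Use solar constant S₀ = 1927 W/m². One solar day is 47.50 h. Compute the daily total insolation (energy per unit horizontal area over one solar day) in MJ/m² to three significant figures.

67.4 MJ/m²

Solar declination: sin δ = sin ε · sin λ_s = sin 3.90° × sin 217.6° = -0.04150, so δ = -2.378°.
cos H₀ = −tan(-53.9°) tan(-2.378°) = -0.0570, H₀ = 1.6278 rad.
Bracket: H₀ sin φ sin δ + cos φ cos δ sin H₀ = 1.6278×-0.80799×-0.04150 + 0.58920×0.99914×0.99838 = 0.054583 + 0.587740 = 0.642323.
Q̄ = (S₀/π) × [bracket] = (1927/π) × 0.642323 = 393.99 W/m².
Daily total = Q̄ × 47.50 h × 3600 s/h = 393.99 × 47.50 × 3600 / 10⁶ = 67.37 MJ/m².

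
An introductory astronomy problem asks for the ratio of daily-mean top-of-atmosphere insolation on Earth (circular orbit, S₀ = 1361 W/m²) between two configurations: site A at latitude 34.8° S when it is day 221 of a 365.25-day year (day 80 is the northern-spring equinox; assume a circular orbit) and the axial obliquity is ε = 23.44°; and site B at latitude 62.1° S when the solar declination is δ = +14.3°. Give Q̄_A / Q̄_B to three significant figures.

— Configuration A (φ=-34.8°):
Solar longitude: λ_s = 360° × (221 − 80)/365.25 = 138.973°.
sin δ = sin 23.44° × sin 138.973° = 0.26111, so δ = +15.136°.
cos H₀ = −tan(-34.8°) tan(+15.136°) = 0.1880, H₀ = 1.3817 rad.
Bracket: H₀ sin φ sin δ + cos φ cos δ sin H₀ = 1.3817×-0.57071×0.26111 + 0.82115×0.96531×0.98217 = -0.205898 + 0.778531 = 0.572633.
Q̄ = (S₀/π) × [bracket] = (1361/π) × 0.572633 = 248.08 W/m².
— Configuration B (φ=-62.1°):
cos H₀ = −tan(-62.1°) tan(+14.300°) = 0.4814, H₀ = 1.0685 rad.
Bracket: H₀ sin φ sin δ + cos φ cos δ sin H₀ = 1.0685×-0.88377×0.24700 + 0.46793×0.96902×0.87649 = -0.233244 + 0.397430 = 0.164186.
Q̄ = (S₀/π) × [bracket] = (1361/π) × 0.164186 = 71.129 W/m².
Ratio Q̄_A / Q̄_B = 248.08 / 71.129 = 3.488.

Q̄_A / Q̄_B ≈ 3.49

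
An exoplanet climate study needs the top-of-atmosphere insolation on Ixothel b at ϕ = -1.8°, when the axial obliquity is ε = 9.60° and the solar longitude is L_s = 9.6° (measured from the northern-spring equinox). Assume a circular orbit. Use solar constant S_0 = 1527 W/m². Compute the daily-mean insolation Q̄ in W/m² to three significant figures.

Solar declination: sin δ = sin ε · sin L_s = sin 9.60° × sin 9.6° = 0.02781, so δ = +1.594°.
cos h₀ = −tan(-1.8°) tan(+1.594°) = 0.0009, h₀ = 1.5699 rad.
Bracket: h₀ sin ϕ sin δ + cos ϕ cos δ sin h₀ = 1.5699×-0.03141×0.02781 + 0.99951×0.99961×1.00000 = -0.001371 + 0.999120 = 0.997749.
Q̄ = (S_0/π) × [bracket] = (1527/π) × 0.997749 = 485.0 W/m².

Q̄ ≈ 485 W/m²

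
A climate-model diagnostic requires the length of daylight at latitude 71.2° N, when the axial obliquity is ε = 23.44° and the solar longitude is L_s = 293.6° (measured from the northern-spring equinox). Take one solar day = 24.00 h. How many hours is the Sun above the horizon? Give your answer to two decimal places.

Solar declination: sin δ = sin ε · sin L_s = sin 23.44° × sin 293.6° = -0.36452, so δ = -21.378°.
cos h₀ = −tan ϕ · tan δ = 1.1499 ≥ 1, so the Sun never rises (polar night) and h₀ = 0.
Daylight = 2h₀/(2π) × 24.00 h = (0.0000/π) × 24.00 = 0.00 h.

0.00 h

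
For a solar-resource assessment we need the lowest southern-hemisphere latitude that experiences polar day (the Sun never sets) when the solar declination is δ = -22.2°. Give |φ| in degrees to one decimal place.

|φ| = 67.8°

Polar day requires cos H₀ = −tan φ tan δ ≤ −1, i.e. tan φ tan δ ≥ 1.
The boundary is |tan φ| · |tan δ| = 1, so |φ| = 90° − |δ| = 90° − 22.2° = 67.8° in the southern hemisphere.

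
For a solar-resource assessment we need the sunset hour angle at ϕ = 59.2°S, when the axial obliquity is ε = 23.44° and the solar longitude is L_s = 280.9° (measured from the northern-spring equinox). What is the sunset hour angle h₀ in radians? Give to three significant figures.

Solar declination: sin δ = sin ε · sin L_s = sin 23.44° × sin 280.9° = -0.39061, so δ = -22.993°.
cos h₀ = −tan ϕ · tan δ = −tan(-59.2°) × tan(-22.993°) = -0.7118, so h₀ = 2.3629 rad = 135.38°.

h₀ = 2.36 rad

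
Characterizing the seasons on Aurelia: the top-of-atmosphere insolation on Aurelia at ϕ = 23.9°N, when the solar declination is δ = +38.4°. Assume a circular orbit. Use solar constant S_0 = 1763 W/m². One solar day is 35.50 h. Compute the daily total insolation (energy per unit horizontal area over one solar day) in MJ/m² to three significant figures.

cos h₀ = −tan(+23.9°) tan(+38.400°) = -0.3512, h₀ = 1.9297 rad.
Bracket: h₀ sin ϕ sin δ + cos ϕ cos δ sin h₀ = 1.9297×0.40514×0.62115 + 0.91425×0.78369×0.93629 = 0.485614 + 0.670841 = 1.156455.
Q̄ = (S_0/π) × [bracket] = (1763/π) × 1.156455 = 648.98 W/m².
Daily total = Q̄ × 35.50 h × 3600 s/h = 648.98 × 35.50 × 3600 / 10⁶ = 82.94 MJ/m².

82.9 MJ/m²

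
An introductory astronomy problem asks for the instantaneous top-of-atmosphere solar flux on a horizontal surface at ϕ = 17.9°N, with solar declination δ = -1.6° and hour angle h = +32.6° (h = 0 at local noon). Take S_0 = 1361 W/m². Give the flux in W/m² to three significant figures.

1.08e+03 W/m²

cos θ_z = sin ϕ sin δ + cos ϕ cos δ cos h = -0.008582 + 0.801360 = 0.792778.
Flux = S_0 · cos θ_z = 1361 × 0.792778 = 1079 W/m².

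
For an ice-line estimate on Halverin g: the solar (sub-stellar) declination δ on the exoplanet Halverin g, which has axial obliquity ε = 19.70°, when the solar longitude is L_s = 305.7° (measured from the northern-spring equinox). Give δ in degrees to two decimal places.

sin δ = sin ε · sin L_s = sin 19.70° × sin 305.7° = -0.273750.
δ = arcsin(-0.273750) = -15.89°.

δ = -15.89°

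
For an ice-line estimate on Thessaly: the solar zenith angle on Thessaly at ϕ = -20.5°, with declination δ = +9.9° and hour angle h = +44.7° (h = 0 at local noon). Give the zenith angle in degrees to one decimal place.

θ_z = 53.4°

cos θ_z = sin ϕ sin δ + cos ϕ cos δ cos h = -0.060211 + 0.655872 = 0.595661.
θ_z = arccos(0.595661) = 53.4°.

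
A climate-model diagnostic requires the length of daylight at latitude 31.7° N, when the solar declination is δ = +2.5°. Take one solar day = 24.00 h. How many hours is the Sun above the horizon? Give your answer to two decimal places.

12.21 h

cos h₀ = −tan ϕ · tan δ = −tan(+31.7°) × tan(+2.500°) = -0.0270, so h₀ = 1.5978 rad = 91.55°.
Daylight = 2h₀/(2π) × 24.00 h = (1.5978/π) × 24.00 = 12.21 h.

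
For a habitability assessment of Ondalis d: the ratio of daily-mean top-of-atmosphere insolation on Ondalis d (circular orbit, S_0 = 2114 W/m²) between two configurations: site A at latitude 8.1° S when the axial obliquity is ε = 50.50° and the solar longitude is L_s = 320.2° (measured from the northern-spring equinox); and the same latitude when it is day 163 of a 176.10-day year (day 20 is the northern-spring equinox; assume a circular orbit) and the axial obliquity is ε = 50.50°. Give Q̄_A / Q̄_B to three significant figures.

Q̄_A / Q̄_B ≈ 1.13

— Configuration A (ϕ=-8.1°):
Solar declination: sin δ = sin ε · sin L_s = sin 50.50° × sin 320.2° = -0.49392, so δ = -29.599°.
cos h₀ = −tan(-8.1°) tan(-29.599°) = -0.0808, h₀ = 1.6517 rad.
Bracket: h₀ sin ϕ sin δ + cos ϕ cos δ sin h₀ = 1.6517×-0.14090×-0.49392 + 0.99002×0.86950×0.99673 = 0.114947 + 0.858008 = 0.972955.
Q̄ = (S_0/π) × [bracket] = (2114/π) × 0.972955 = 654.71 W/m².
— Configuration B (ϕ=-8.1°):
Solar longitude: L_s = 360° × (163 − 20)/176.10 = 292.334°.
sin δ = sin 50.50° × sin 292.334° = -0.71374, so δ = -45.540°.
cos h₀ = −tan(-8.1°) tan(-45.540°) = -0.1450, h₀ = 1.7163 rad.
Bracket: h₀ sin ϕ sin δ + cos ϕ cos δ sin h₀ = 1.7163×-0.14090×-0.71374 + 0.99002×0.70041×0.98943 = 0.172601 + 0.686090 = 0.858691.
Q̄ = (S_0/π) × [bracket] = (2114/π) × 0.858691 = 577.82 W/m².
Ratio Q̄_A / Q̄_B = 654.71 / 577.82 = 1.133.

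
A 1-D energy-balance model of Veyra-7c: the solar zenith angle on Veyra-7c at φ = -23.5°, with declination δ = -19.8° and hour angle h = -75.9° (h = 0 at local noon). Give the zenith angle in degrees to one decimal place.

cos θ_z = sin φ sin δ + cos φ cos δ cos h = 0.135071 + 0.210202 = 0.345273.
θ_z = arccos(0.345273) = 69.8°.

θ_z = 69.8°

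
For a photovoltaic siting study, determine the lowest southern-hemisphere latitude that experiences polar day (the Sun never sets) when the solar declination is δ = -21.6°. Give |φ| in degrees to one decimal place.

Polar day requires cos H₀ = −tan φ tan δ ≤ −1, i.e. tan φ tan δ ≥ 1.
The boundary is |tan φ| · |tan δ| = 1, so |φ| = 90° − |δ| = 90° − 21.6° = 68.4° in the southern hemisphere.

|φ| = 68.4°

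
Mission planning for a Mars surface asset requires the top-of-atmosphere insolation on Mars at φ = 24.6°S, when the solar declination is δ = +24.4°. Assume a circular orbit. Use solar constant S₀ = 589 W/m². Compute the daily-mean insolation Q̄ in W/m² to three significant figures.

Q̄ ≈ 108 W/m²

cos H₀ = −tan(-24.6°) tan(+24.400°) = 0.2077, H₀ = 1.3616 rad.
Bracket: H₀ sin φ sin δ + cos φ cos δ sin H₀ = 1.3616×-0.41628×0.41310 + 0.90924×0.91068×0.97820 = -0.234148 + 0.809976 = 0.575828.
Q̄ = (S₀/π) × [bracket] = (589/π) × 0.575828 = 108.0 W/m².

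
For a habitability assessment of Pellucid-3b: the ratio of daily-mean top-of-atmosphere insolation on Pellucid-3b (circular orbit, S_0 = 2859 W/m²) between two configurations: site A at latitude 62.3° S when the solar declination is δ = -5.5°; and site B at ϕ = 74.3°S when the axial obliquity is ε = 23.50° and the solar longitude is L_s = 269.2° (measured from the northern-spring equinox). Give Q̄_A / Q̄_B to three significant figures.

Q̄_A / Q̄_B ≈ 0.501

— Configuration A (ϕ=-62.3°):
cos h₀ = −tan(-62.3°) tan(-5.500°) = -0.1834, h₀ = 1.7552 rad.
Bracket: h₀ sin ϕ sin δ + cos ϕ cos δ sin h₀ = 1.7552×-0.88539×-0.09585 + 0.46484×0.99540×0.98304 = 0.148954 + 0.454854 = 0.603808.
Q̄ = (S_0/π) × [bracket] = (2859/π) × 0.603808 = 549.49 W/m².
— Configuration B (ϕ=-74.3°):
Solar declination: sin δ = sin ε · sin L_s = sin 23.50° × sin 269.2° = -0.39871, so δ = -23.498°.
cos h₀ = −tan(-74.3°) tan(-23.498°) = -1.5467 ≤ −1 ⇒ polar day, h₀ = π.
Bracket: h₀ sin ϕ sin δ + cos ϕ cos δ sin h₀ = 3.1416×-0.96269×-0.39871 + 0.27060×0.91708×0.00000 = 1.205853 + 0.000000 = 1.205853.
Q̄ = (S_0/π) × [bracket] = (2859/π) × 1.205853 = 1097.4 W/m².
Ratio Q̄_A / Q̄_B = 549.49 / 1097.4 = 0.5007.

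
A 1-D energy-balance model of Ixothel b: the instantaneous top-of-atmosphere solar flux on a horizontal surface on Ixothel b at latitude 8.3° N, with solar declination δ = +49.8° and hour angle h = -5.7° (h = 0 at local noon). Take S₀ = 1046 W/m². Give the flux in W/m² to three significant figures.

780 W/m²

cos θ_z = sin φ sin δ + cos φ cos δ cos h = 0.110259 + 0.635539 = 0.745798.
Flux = S₀ · cos θ_z = 1046 × 0.745798 = 780.1 W/m².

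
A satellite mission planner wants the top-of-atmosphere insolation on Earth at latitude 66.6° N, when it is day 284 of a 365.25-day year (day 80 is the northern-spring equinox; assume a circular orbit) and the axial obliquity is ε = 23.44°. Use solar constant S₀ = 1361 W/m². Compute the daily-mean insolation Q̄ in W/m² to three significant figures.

Q̄ ≈ 90.6 W/m²

Solar longitude: λ_s = 360° × (284 − 80)/365.25 = 201.068°.
sin δ = sin 23.44° × sin 201.068° = -0.14299, so δ = -8.221°.
cos H₀ = −tan(+66.6°) tan(-8.221°) = 0.3339, H₀ = 1.2304 rad.
Bracket: H₀ sin φ sin δ + cos φ cos δ sin H₀ = 1.2304×0.91775×-0.14299 + 0.39715×0.98972×0.94262 = -0.161464 + 0.370513 = 0.209049.
Q̄ = (S₀/π) × [bracket] = (1361/π) × 0.209049 = 90.56 W/m².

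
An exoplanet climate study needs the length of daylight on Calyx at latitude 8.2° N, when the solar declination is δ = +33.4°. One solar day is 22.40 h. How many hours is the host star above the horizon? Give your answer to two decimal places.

cos H₀ = −tan φ · tan δ = −tan(+8.2°) × tan(+33.400°) = -0.0950, so H₀ = 1.6660 rad = 95.45°.
Daylight = 2H₀/(2π) × 22.40 h = (1.6660/π) × 22.40 = 11.88 h.

11.88 h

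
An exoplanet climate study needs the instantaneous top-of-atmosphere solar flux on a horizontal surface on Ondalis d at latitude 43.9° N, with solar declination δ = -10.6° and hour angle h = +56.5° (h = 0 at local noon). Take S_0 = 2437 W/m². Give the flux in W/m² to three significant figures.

642 W/m²

cos θ_z = sin ϕ sin δ + cos ϕ cos δ cos h = -0.127552 + 0.390912 = 0.263360.
Flux = S_0 · cos θ_z = 2437 × 0.263360 = 641.8 W/m².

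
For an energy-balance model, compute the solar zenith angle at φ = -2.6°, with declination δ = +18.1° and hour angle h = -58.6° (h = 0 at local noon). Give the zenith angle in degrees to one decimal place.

θ_z = 61.3°

cos θ_z = sin φ sin δ + cos φ cos δ cos h = -0.014093 + 0.494718 = 0.480625.
θ_z = arccos(0.480625) = 61.3°.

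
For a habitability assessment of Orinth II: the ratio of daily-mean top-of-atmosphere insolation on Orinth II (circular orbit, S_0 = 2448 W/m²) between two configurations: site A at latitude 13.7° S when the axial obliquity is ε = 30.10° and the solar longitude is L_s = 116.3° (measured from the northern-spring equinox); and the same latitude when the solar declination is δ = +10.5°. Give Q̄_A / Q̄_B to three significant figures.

— Configuration A (ϕ=-13.7°):
Solar declination: sin δ = sin ε · sin L_s = sin 30.10° × sin 116.3° = 0.44960, so δ = +26.718°.
cos h₀ = −tan(-13.7°) tan(+26.718°) = 0.1227, h₀ = 1.4478 rad.
Bracket: h₀ sin ϕ sin δ + cos ϕ cos δ sin h₀ = 1.4478×-0.23684×0.44960 + 0.97155×0.89323×0.99244 = -0.154166 + 0.861257 = 0.707091.
Q̄ = (S_0/π) × [bracket] = (2448/π) × 0.707091 = 550.98 W/m².
— Configuration B (ϕ=-13.7°):
cos h₀ = −tan(-13.7°) tan(+10.500°) = 0.0452, h₀ = 1.5256 rad.
Bracket: h₀ sin ϕ sin δ + cos ϕ cos δ sin h₀ = 1.5256×-0.23684×0.18224 + 0.97155×0.98325×0.99898 = -0.065848 + 0.954302 = 0.888454.
Q̄ = (S_0/π) × [bracket] = (2448/π) × 0.888454 = 692.30 W/m².
Ratio Q̄_A / Q̄_B = 550.98 / 692.30 = 0.7959.

Q̄_A / Q̄_B ≈ 0.796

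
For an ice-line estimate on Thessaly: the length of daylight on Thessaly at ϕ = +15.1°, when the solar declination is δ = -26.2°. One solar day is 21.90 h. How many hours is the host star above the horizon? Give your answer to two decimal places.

cos h₀ = −tan ϕ · tan δ = −tan(+15.1°) × tan(-26.200°) = 0.1328, so h₀ = 1.4376 rad = 82.37°.
Daylight = 2h₀/(2π) × 21.90 h = (1.4376/π) × 21.90 = 10.02 h.

10.02 h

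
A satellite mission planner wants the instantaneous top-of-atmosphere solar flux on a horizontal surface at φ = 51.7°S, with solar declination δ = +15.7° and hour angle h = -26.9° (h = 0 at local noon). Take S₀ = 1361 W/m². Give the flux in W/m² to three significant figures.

435 W/m²

cos θ_z = sin φ sin δ + cos φ cos δ cos h = -0.212361 + 0.532096 = 0.319735.
Flux = S₀ · cos θ_z = 1361 × 0.319735 = 435.2 W/m².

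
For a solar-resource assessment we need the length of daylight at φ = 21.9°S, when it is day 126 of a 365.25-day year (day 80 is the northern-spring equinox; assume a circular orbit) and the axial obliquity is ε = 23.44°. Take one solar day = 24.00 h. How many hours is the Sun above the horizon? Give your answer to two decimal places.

Solar longitude: λ_s = 360° × (126 − 80)/365.25 = 45.339°.
sin δ = sin 23.44° × sin 45.339° = 0.28294, so δ = +16.436°.
cos H₀ = −tan φ · tan δ = −tan(-21.9°) × tan(+16.436°) = 0.1186, so H₀ = 1.4519 rad = 83.19°.
Daylight = 2H₀/(2π) × 24.00 h = (1.4519/π) × 24.00 = 11.09 h.

11.09 h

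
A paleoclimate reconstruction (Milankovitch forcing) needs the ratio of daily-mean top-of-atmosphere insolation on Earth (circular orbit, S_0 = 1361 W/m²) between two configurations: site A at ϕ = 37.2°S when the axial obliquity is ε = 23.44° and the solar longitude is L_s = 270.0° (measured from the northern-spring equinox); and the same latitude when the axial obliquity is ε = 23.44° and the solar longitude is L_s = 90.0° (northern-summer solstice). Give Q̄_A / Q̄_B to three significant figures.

— Configuration A (ϕ=-37.2°):
Solar declination: sin δ = sin ε · sin L_s = sin 23.44° × sin 270.0° = -0.39779, so δ = -23.440°.
cos h₀ = −tan(-37.2°) tan(-23.440°) = -0.3291, h₀ = 1.9061 rad.
Bracket: h₀ sin ϕ sin δ + cos ϕ cos δ sin h₀ = 1.9061×-0.60460×-0.39779 + 0.79653×0.91748×0.94430 = 0.458424 + 0.690095 = 1.148519.
Q̄ = (S_0/π) × [bracket] = (1361/π) × 1.148519 = 497.56 W/m².
— Configuration B (ϕ=-37.2°):
Solar declination: sin δ = sin ε · sin L_s = sin 23.44° × sin 90.0° = 0.39779, so δ = +23.440°.
cos h₀ = −tan(-37.2°) tan(+23.440°) = 0.3291, h₀ = 1.2355 rad.
Bracket: h₀ sin ϕ sin δ + cos ϕ cos δ sin h₀ = 1.2355×-0.60460×0.39779 + 0.79653×0.91748×0.94430 = -0.297142 + 0.690095 = 0.392953.
Q̄ = (S_0/π) × [bracket] = (1361/π) × 0.392953 = 170.24 W/m².
Ratio Q̄_A / Q̄_B = 497.56 / 170.24 = 2.923.

Q̄_A / Q̄_B ≈ 2.92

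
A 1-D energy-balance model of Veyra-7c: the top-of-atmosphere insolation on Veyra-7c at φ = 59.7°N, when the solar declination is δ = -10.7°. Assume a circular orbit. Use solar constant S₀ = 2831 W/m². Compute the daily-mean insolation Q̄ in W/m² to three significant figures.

cos H₀ = −tan(+59.7°) tan(-10.700°) = 0.3234, H₀ = 1.2415 rad.
Bracket: H₀ sin φ sin δ + cos φ cos δ sin H₀ = 1.2415×0.86340×-0.18567 + 0.50453×0.98261×0.94628 = -0.199022 + 0.469124 = 0.270102.
Q̄ = (S₀/π) × [bracket] = (2831/π) × 0.270102 = 243.4 W/m².

Q̄ ≈ 243 W/m²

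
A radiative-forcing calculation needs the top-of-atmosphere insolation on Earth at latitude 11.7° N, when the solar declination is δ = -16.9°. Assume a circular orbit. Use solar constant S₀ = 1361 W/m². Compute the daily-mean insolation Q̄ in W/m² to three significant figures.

Q̄ ≈ 367 W/m²

cos H₀ = −tan(+11.7°) tan(-16.900°) = 0.0629, H₀ = 1.5078 rad.
Bracket: H₀ sin φ sin δ + cos φ cos δ sin H₀ = 1.5078×0.20279×-0.29070 + 0.97922×0.95681×0.99802 = -0.088886 + 0.935072 = 0.846186.
Q̄ = (S₀/π) × [bracket] = (1361/π) × 0.846186 = 366.6 W/m².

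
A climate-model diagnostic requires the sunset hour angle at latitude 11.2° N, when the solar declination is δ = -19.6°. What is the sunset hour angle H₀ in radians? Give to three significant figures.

H₀ = 1.50 rad

cos H₀ = −tan φ · tan δ = −tan(+11.2°) × tan(-19.600°) = 0.0705, so H₀ = 1.5002 rad = 85.96°.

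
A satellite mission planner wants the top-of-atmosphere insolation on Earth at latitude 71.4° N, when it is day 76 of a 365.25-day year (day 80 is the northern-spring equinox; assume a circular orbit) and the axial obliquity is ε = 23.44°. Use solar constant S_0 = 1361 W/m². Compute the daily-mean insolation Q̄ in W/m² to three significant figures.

Q̄ ≈ 121 W/m²

Solar longitude: L_s = 360° × (76 − 80)/365.25 = -3.943°, i.e. -3.943° + 360° = 356.057°.
sin δ = sin 23.44° × sin 356.057° = -0.02735, so δ = -1.567°.
cos h₀ = −tan(+71.4°) tan(-1.567°) = 0.0813, h₀ = 1.4894 rad.
Bracket: h₀ sin ϕ sin δ + cos ϕ cos δ sin h₀ = 1.4894×0.94777×-0.02735 + 0.31896×0.99963×0.99669 = -0.038607 + 0.317787 = 0.279180.
Q̄ = (S_0/π) × [bracket] = (1361/π) × 0.279180 = 120.9 W/m².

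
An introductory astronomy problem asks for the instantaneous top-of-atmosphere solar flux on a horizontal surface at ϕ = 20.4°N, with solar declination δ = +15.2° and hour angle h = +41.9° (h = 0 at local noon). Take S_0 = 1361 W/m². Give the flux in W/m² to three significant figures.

1.04e+03 W/m²

cos θ_z = sin ϕ sin δ + cos ϕ cos δ cos h = 0.091392 + 0.673224 = 0.764616.
Flux = S_0 · cos θ_z = 1361 × 0.764616 = 1041 W/m².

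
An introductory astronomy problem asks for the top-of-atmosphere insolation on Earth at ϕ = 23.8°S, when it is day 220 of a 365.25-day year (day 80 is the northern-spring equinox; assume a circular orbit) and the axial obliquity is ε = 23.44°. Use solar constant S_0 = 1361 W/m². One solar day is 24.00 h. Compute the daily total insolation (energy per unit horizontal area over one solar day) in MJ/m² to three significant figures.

26.9 MJ/m²

Solar longitude: L_s = 360° × (220 − 80)/365.25 = 137.988°.
sin δ = sin 23.44° × sin 137.988° = 0.26624, so δ = +15.440°.
cos h₀ = −tan(-23.8°) tan(+15.440°) = 0.1218, h₀ = 1.4487 rad.
Bracket: h₀ sin ϕ sin δ + cos ϕ cos δ sin h₀ = 1.4487×-0.40355×0.26624 + 0.91496×0.96391×0.99255 = -0.155650 + 0.875369 = 0.719719.
Q̄ = (S_0/π) × [bracket] = (1361/π) × 0.719719 = 311.80 W/m².
Daily total = Q̄ × 24.00 h × 3600 s/h = 311.80 × 24.00 × 3600 / 10⁶ = 26.94 MJ/m².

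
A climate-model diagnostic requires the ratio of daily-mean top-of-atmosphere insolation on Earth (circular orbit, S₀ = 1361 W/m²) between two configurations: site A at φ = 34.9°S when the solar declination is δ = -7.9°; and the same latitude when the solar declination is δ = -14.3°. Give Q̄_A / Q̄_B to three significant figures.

Q̄_A / Q̄_B ≈ 0.913

— Configuration A (φ=-34.9°):
cos H₀ = −tan(-34.9°) tan(-7.900°) = -0.0968, H₀ = 1.6677 rad.
Bracket: H₀ sin φ sin δ + cos φ cos δ sin H₀ = 1.6677×-0.57215×-0.13744 + 0.82015×0.99051×0.99530 = 0.131142 + 0.808549 = 0.939691.
Q̄ = (S₀/π) × [bracket] = (1361/π) × 0.939691 = 407.09 W/m².
— Configuration B (φ=-34.9°):
cos H₀ = −tan(-34.9°) tan(-14.300°) = -0.1778, H₀ = 1.7496 rad.
Bracket: H₀ sin φ sin δ + cos φ cos δ sin H₀ = 1.7496×-0.57215×-0.24700 + 0.82015×0.96902×0.98406 = 0.247255 + 0.782074 = 1.029329.
Q̄ = (S₀/π) × [bracket] = (1361/π) × 1.029329 = 445.93 W/m².
Ratio Q̄_A / Q̄_B = 407.09 / 445.93 = 0.9129.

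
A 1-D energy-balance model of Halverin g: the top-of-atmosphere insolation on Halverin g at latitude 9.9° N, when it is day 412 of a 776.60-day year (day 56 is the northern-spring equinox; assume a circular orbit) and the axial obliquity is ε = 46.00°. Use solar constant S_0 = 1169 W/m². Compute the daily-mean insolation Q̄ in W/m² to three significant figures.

Solar longitude: L_s = 360° × (412 − 56)/776.60 = 165.027°.
sin δ = sin 46.00° × sin 165.027° = 0.18585, so δ = +10.711°.
cos h₀ = −tan(+9.9°) tan(+10.711°) = -0.0330, h₀ = 1.6038 rad.
Bracket: h₀ sin ϕ sin δ + cos ϕ cos δ sin h₀ = 1.6038×0.17193×0.18585 + 0.98511×0.98258×0.99945 = 0.051247 + 0.967417 = 1.018664.
Q̄ = (S_0/π) × [bracket] = (1169/π) × 1.018664 = 379.0 W/m².

Q̄ ≈ 379 W/m²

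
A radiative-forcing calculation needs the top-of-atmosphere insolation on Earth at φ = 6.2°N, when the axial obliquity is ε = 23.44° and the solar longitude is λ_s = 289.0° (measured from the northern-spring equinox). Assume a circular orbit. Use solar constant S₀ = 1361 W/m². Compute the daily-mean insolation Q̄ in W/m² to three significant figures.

Solar declination: sin δ = sin ε · sin λ_s = sin 23.44° × sin 289.0° = -0.37612, so δ = -22.093°.
cos H₀ = −tan(+6.2°) tan(-22.093°) = 0.0441, H₀ = 1.5267 rad.
Bracket: H₀ sin φ sin δ + cos φ cos δ sin H₀ = 1.5267×0.10800×-0.37612 + 0.99415×0.92657×0.99903 = -0.062016 + 0.920256 = 0.858240.
Q̄ = (S₀/π) × [bracket] = (1361/π) × 0.858240 = 371.8 W/m².

Q̄ ≈ 372 W/m²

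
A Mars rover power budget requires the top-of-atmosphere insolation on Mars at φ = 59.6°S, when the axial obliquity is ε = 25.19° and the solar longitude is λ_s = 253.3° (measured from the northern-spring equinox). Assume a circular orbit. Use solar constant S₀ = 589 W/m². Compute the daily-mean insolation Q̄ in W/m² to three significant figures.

Q̄ ≈ 217 W/m²

Solar declination: sin δ = sin ε · sin λ_s = sin 25.19° × sin 253.3° = -0.40767, so δ = -24.059°.
cos H₀ = −tan(-59.6°) tan(-24.059°) = -0.7610, H₀ = 2.4356 rad.
Bracket: H₀ sin φ sin δ + cos φ cos δ sin H₀ = 2.4356×-0.86251×-0.40767 + 0.50603×0.91313×0.64880 = 0.856404 + 0.299792 = 1.156196.
Q̄ = (S₀/π) × [bracket] = (589/π) × 1.156196 = 216.8 W/m².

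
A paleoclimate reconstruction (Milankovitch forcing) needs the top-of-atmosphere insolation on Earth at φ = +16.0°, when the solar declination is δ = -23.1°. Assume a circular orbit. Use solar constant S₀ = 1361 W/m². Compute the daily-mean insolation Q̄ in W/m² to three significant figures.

cos H₀ = −tan(+16.0°) tan(-23.100°) = 0.1223, H₀ = 1.4482 rad.
Bracket: H₀ sin φ sin δ + cos φ cos δ sin H₀ = 1.4482×0.27564×-0.39234 + 0.96126×0.91982×0.99249 = -0.156615 + 0.877546 = 0.720931.
Q̄ = (S₀/π) × [bracket] = (1361/π) × 0.720931 = 312.3 W/m².

Q̄ ≈ 312 W/m²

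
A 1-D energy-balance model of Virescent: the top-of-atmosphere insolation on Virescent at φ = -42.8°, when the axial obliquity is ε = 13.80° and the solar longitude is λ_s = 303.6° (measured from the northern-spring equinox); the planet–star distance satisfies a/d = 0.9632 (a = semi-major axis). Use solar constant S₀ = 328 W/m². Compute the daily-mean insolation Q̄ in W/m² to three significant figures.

Q̄ ≈ 91.4 W/m²

Solar declination: sin δ = sin ε · sin λ_s = sin 13.80° × sin 303.6° = -0.19868, so δ = -11.460°.
cos H₀ = −tan(-42.8°) tan(-11.460°) = -0.1877, H₀ = 1.7596 rad.
Bracket: H₀ sin φ sin δ + cos φ cos δ sin H₀ = 1.7596×-0.67944×-0.19868 + 0.73373×0.98006×0.98222 = 0.237530 + 0.706314 = 0.943844.
Inverse-square distance factor (a/d)² = 0.9632² = 0.927754.
Q̄ = (S₀/π) × 0.927754 × [bracket] = (328/π) × 0.927754 × 0.943844 = 91.42 W/m².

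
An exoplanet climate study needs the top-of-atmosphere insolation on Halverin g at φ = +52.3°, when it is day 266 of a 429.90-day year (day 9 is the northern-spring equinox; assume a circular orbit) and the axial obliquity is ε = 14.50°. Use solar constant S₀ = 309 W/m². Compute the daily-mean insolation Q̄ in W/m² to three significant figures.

Q̄ ≈ 42.9 W/m²

Solar longitude: λ_s = 360° × (266 − 9)/429.90 = 215.213°.
sin δ = sin 14.50° × sin 215.213° = -0.14437, so δ = -8.301°.
cos H₀ = −tan(+52.3°) tan(-8.301°) = 0.1888, H₀ = 1.3809 rad.
Bracket: H₀ sin φ sin δ + cos φ cos δ sin H₀ = 1.3809×0.79122×-0.14437 + 0.61153×0.98952×0.98202 = -0.157738 + 0.594241 = 0.436503.
Q̄ = (S₀/π) × [bracket] = (309/π) × 0.436503 = 42.93 W/m².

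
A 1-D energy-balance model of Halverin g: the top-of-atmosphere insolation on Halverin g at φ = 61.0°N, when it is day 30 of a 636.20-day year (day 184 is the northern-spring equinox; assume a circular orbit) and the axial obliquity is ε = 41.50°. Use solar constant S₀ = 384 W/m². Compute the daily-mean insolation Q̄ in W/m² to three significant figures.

Q̄ ≈ 0.00 W/m²

Solar longitude: λ_s = 360° × (30 − 184)/636.20 = -87.142°, i.e. -87.142° + 360° = 272.858°.
sin δ = sin 41.50° × sin 272.858° = -0.66180, so δ = -41.437°.
cos H₀ = −tan(+61.0°) tan(-41.437°) = 1.5926 ≥ 1 ⇒ polar night, H₀ = 0 and Q̄ = 0.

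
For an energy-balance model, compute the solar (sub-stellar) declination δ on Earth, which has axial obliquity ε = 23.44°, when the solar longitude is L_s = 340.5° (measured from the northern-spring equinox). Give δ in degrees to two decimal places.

δ = -7.63°

sin δ = sin ε · sin L_s = sin 23.44° × sin 340.5° = -0.132785.
δ = arcsin(-0.132785) = -7.63°.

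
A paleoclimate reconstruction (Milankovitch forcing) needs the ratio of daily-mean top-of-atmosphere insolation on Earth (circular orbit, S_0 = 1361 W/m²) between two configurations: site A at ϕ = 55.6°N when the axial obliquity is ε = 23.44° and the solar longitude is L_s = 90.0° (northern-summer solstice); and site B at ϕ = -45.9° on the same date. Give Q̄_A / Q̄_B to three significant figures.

— Configuration A (ϕ=+55.6°):
Solar declination: sin δ = sin ε · sin L_s = sin 23.44° × sin 90.0° = 0.39779, so δ = +23.440°.
cos h₀ = −tan(+55.6°) tan(+23.440°) = -0.6332, h₀ = 2.2565 rad.
Bracket: h₀ sin ϕ sin δ + cos ϕ cos δ sin h₀ = 2.2565×0.82511×0.39779 + 0.56497×0.91748×0.77398 = 0.740630 + 0.401192 = 1.141822.
Q̄ = (S_0/π) × [bracket] = (1361/π) × 1.141822 = 494.66 W/m².
— Configuration B (ϕ=-45.9°):
cos h₀ = −tan(-45.9°) tan(+23.440°) = 0.4474, h₀ = 1.1069 rad.
Bracket: h₀ sin ϕ sin δ + cos ϕ cos δ sin h₀ = 1.1069×-0.71813×0.39779 + 0.69591×0.91748×0.89433 = -0.316203 + 0.571015 = 0.254812.
Q̄ = (S_0/π) × [bracket] = (1361/π) × 0.254812 = 110.39 W/m².
Ratio Q̄_A / Q̄_B = 494.66 / 110.39 = 4.481.

Q̄_A / Q̄_B ≈ 4.48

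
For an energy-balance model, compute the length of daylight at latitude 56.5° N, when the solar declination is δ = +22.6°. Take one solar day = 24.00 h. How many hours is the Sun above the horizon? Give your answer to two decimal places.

17.20 h

cos H₀ = −tan φ · tan δ = −tan(+56.5°) × tan(+22.600°) = -0.6289, so H₀ = 2.2509 rad = 128.97°.
Daylight = 2H₀/(2π) × 24.00 h = (2.2509/π) × 24.00 = 17.20 h.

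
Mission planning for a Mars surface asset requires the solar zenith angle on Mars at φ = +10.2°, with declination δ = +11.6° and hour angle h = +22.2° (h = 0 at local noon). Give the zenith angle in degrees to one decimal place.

θ_z = 21.8°

cos θ_z = sin φ sin δ + cos φ cos δ cos h = 0.035608 + 0.892626 = 0.928234.
θ_z = arccos(0.928234) = 21.8°.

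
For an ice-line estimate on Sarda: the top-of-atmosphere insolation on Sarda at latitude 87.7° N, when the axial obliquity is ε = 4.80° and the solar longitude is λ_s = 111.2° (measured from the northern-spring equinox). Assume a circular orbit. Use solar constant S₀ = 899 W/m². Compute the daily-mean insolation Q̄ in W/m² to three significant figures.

Solar declination: sin δ = sin ε · sin λ_s = sin 4.80° × sin 111.2° = 0.07801, so δ = +4.474°.
cos H₀ = −tan(+87.7°) tan(+4.474°) = -1.9483 ≤ −1 ⇒ polar day, H₀ = π.
Bracket: H₀ sin φ sin δ + cos φ cos δ sin H₀ = 3.1416×0.99919×0.07801 + 0.04013×0.99695×0.00000 = 0.244878 + 0.000000 = 0.244878.
Q̄ = (S₀/π) × [bracket] = (899/π) × 0.244878 = 70.07 W/m².

Q̄ ≈ 70.1 W/m²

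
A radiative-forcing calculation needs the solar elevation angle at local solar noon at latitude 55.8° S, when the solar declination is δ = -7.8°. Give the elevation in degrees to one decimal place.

At local noon the hour angle is zero, so the zenith angle equals |φ − δ| = |-55.8° − (-7.800°)| = 48.000°.
Elevation = 90° − 48.000° = 42.0°.

42.0°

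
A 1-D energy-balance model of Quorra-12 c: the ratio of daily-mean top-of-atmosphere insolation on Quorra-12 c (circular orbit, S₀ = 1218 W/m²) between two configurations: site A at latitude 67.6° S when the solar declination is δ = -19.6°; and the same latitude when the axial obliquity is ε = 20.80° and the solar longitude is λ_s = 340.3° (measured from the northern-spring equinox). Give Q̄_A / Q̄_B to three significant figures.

— Configuration A (φ=-67.6°):
cos H₀ = −tan(-67.6°) tan(-19.600°) = -0.8639, H₀ = 2.6138 rad.
Bracket: H₀ sin φ sin δ + cos φ cos δ sin H₀ = 2.6138×-0.92455×-0.33545 + 0.38107×0.94206×0.50362 = 0.810645 + 0.180795 = 0.991440.
Q̄ = (S₀/π) × [bracket] = (1218/π) × 0.991440 = 384.38 W/m².
— Configuration B (φ=-67.6°):
Solar declination: sin δ = sin ε · sin λ_s = sin 20.80° × sin 340.3° = -0.11970, so δ = -6.875°.
cos H₀ = −tan(-67.6°) tan(-6.875°) = -0.2925, H₀ = 1.8677 rad.
Bracket: H₀ sin φ sin δ + cos φ cos δ sin H₀ = 1.8677×-0.92455×-0.11970 + 0.38107×0.99281×0.95626 = 0.206696 + 0.361782 = 0.568478.
Q̄ = (S₀/π) × [bracket] = (1218/π) × 0.568478 = 220.40 W/m².
Ratio Q̄_A / Q̄_B = 384.38 / 220.40 = 1.744.

Q̄_A / Q̄_B ≈ 1.74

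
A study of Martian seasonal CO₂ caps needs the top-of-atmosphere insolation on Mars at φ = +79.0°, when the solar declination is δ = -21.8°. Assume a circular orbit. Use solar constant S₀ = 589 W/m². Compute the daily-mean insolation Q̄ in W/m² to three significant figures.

Q̄ ≈ 0.00 W/m²

cos H₀ = −tan(+79.0°) tan(-21.800°) = 2.0577 ≥ 1 ⇒ polar night, H₀ = 0 and Q̄ = 0.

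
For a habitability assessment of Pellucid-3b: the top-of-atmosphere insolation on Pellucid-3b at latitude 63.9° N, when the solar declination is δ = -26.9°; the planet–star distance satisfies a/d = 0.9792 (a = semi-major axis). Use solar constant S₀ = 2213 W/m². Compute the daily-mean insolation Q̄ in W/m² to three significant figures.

Q̄ ≈ 0.00 W/m²

cos H₀ = −tan(+63.9°) tan(-26.900°) = 1.0356 ≥ 1 ⇒ polar night, H₀ = 0 and Q̄ = 0.
Inverse-square distance factor (a/d)² = 0.9792² = 0.958833.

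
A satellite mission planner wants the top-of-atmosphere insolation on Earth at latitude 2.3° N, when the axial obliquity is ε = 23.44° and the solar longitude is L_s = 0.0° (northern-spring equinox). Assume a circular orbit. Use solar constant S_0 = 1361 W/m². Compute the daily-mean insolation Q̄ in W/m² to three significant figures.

Solar declination: sin δ = sin ε · sin L_s = sin 23.44° × sin 0.0° = 0.00000, so δ = +0.000°.
cos h₀ = −tan(+2.3°) tan(+0.000°) = -0.0000, h₀ = 1.5708 rad.
Bracket: h₀ sin ϕ sin δ + cos ϕ cos δ sin h₀ = 1.5708×0.04013×0.00000 + 0.99919×1.00000×1.00000 = 0.000000 + 0.999190 = 0.999190.
Q̄ = (S_0/π) × [bracket] = (1361/π) × 0.999190 = 432.9 W/m².

Q̄ ≈ 433 W/m²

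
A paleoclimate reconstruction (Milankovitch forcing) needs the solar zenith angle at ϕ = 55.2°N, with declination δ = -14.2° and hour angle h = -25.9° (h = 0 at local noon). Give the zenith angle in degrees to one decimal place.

θ_z = 72.8°

cos θ_z = sin ϕ sin δ + cos ϕ cos δ cos h = -0.201434 + 0.497703 = 0.296269.
θ_z = arccos(0.296269) = 72.8°.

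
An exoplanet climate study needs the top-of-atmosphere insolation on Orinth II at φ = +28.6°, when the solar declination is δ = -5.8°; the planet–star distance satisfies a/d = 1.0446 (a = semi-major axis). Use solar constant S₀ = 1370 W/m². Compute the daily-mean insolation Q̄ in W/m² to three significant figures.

cos H₀ = −tan(+28.6°) tan(-5.800°) = 0.0554, H₀ = 1.5154 rad.
Bracket: H₀ sin φ sin δ + cos φ cos δ sin H₀ = 1.5154×0.47869×-0.10106 + 0.87798×0.99488×0.99847 = -0.073310 + 0.872148 = 0.798838.
Inverse-square distance factor (a/d)² = 1.0446² = 1.091189.
Q̄ = (S₀/π) × 1.091189 × [bracket] = (1370/π) × 1.091189 × 0.798838 = 380.1 W/m².

Q̄ ≈ 380 W/m²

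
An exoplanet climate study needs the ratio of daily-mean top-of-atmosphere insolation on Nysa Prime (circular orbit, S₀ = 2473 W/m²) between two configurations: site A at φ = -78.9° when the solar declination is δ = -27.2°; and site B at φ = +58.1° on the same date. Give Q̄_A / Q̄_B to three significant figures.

— Configuration A (φ=-78.9°):
cos H₀ = −tan(-78.9°) tan(-27.200°) = -2.6195 ≤ −1 ⇒ polar day, H₀ = π.
Bracket: H₀ sin φ sin δ + cos φ cos δ sin H₀ = 3.1416×-0.98129×-0.45710 + 0.19252×0.88942×0.00000 = 1.409157 + 0.000000 = 1.409157.
Q̄ = (S₀/π) × [bracket] = (2473/π) × 1.409157 = 1109.3 W/m².
— Configuration B (φ=+58.1°):
cos H₀ = −tan(+58.1°) tan(-27.200°) = 0.8257, H₀ = 0.5994 rad.
Bracket: H₀ sin φ sin δ + cos φ cos δ sin H₀ = 0.5994×0.84897×-0.45710 + 0.52844×0.88942×0.56416 = -0.232606 + 0.265158 = 0.032552.
Q̄ = (S₀/π) × [bracket] = (2473/π) × 0.032552 = 25.624 W/m².
Ratio Q̄_A / Q̄_B = 1109.3 / 25.624 = 43.29.

Q̄_A / Q̄_B ≈ 43.3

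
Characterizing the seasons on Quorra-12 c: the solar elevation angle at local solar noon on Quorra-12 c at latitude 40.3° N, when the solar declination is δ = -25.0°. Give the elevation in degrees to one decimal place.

24.7°

At local noon the hour angle is zero, so the zenith angle equals |φ − δ| = |+40.3° − (-25.000°)| = 65.300°.
Elevation = 90° − 65.300° = 24.7°.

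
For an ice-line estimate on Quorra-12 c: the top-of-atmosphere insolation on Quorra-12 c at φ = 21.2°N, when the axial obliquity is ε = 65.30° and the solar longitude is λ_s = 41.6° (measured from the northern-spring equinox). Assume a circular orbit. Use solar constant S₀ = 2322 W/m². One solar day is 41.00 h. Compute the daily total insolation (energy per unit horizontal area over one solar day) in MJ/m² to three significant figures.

122 MJ/m²

Solar declination: sin δ = sin ε · sin λ_s = sin 65.30° × sin 41.6° = 0.60318, so δ = +37.098°.
cos H₀ = −tan(+21.2°) tan(+37.098°) = -0.2933, H₀ = 1.8685 rad.
Bracket: H₀ sin φ sin δ + cos φ cos δ sin H₀ = 1.8685×0.36162×0.60318 + 0.93232×0.79760×0.95601 = 0.407561 + 0.710907 = 1.118468.
Q̄ = (S₀/π) × [bracket] = (2322/π) × 1.118468 = 826.68 W/m².
Daily total = Q̄ × 41.00 h × 3600 s/h = 826.68 × 41.00 × 3600 / 10⁶ = 122.0 MJ/m².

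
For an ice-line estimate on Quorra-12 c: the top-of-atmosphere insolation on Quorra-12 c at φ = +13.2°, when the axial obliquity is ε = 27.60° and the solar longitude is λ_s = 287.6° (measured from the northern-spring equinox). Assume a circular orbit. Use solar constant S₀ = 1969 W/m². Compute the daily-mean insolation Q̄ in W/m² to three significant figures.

Q̄ ≈ 452 W/m²

Solar declination: sin δ = sin ε · sin λ_s = sin 27.60° × sin 287.6° = -0.44161, so δ = -26.207°.
cos H₀ = −tan(+13.2°) tan(-26.207°) = 0.1154, H₀ = 1.4551 rad.
Bracket: H₀ sin φ sin δ + cos φ cos δ sin H₀ = 1.4551×0.22835×-0.44161 + 0.97358×0.89721×0.99331 = -0.146735 + 0.867662 = 0.720927.
Q̄ = (S₀/π) × [bracket] = (1969/π) × 0.720927 = 451.8 W/m².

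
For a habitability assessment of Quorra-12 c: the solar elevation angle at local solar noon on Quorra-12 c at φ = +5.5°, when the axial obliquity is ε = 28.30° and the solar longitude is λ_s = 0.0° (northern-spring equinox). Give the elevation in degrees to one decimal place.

Solar declination: sin δ = sin ε · sin λ_s = sin 28.30° × sin 0.0° = 0.00000, so δ = +0.000°.
At local noon the hour angle is zero, so the zenith angle equals |φ − δ| = |+5.5° − (+0.000°)| = 5.500°.
Elevation = 90° − 5.500° = 84.5°.

84.5°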